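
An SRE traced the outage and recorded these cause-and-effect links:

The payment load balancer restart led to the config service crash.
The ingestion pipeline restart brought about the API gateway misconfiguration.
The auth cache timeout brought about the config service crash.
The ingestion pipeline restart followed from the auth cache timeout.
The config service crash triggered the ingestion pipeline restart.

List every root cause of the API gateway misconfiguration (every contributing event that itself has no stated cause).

Tracing upstream from the API gateway misconfiguration: the API gateway misconfiguration ← the ingestion pipeline restart ← the auth cache timeout.
A separate upstream branch: the API gateway misconfiguration ← the ingestion pipeline restart ← the config service crash ← the payment load balancer restart.
Each of those chain origins has no stated cause.

the auth cache timeout, the payment load balancer restart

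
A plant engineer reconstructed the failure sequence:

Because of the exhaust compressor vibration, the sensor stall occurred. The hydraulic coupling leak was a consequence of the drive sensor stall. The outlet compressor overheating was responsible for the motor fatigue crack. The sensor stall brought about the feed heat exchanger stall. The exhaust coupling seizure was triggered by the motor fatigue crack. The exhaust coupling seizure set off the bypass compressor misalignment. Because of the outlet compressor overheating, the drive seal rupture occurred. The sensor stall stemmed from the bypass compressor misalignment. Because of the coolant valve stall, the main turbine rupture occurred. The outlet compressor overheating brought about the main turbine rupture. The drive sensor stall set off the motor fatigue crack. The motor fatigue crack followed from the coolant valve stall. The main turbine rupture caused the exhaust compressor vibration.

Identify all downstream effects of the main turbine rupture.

Direct effects: the exhaust compressor vibration.
2 steps out: the sensor stall.
3 steps out: the feed heat exchanger stall.
Not reachable from it: the drive sensor stall, the hydraulic coupling leak, the outlet compressor overheating, the coolant valve stall, the motor fatigue crack, the drive seal rupture, the exhaust coupling seizure, the bypass compressor misalignment.

the exhaust compressor vibration, the feed heat exchanger stall, the sensor stall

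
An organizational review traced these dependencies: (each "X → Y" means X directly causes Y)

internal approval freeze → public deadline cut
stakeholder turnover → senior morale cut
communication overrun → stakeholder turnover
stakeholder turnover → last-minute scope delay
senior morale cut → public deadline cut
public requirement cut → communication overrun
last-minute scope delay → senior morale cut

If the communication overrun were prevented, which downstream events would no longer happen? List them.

Downstream of the communication overrun: the stakeholder turnover, the last-minute scope delay, the senior morale cut, the public deadline cut.
Of those, still caused via another path: the public deadline cut.
The remainder have no surviving cause.

the last-minute scope delay, the senior morale cut, the stakeholder turnover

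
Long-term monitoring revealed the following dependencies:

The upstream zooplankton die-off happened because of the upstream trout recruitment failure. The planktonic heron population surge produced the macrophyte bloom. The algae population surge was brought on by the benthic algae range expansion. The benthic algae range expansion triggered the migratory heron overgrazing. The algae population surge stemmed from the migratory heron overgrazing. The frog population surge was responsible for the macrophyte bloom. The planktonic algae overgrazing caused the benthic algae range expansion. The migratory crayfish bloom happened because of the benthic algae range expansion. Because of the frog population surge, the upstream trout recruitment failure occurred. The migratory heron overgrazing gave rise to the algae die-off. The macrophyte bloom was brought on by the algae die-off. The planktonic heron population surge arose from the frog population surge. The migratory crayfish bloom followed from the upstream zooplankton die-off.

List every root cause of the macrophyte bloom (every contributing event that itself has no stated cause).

the frog population surge, the planktonic algae overgrazing

Tracing upstream from the macrophyte bloom: the macrophyte bloom ← the frog population surge.
A separate upstream branch: the macrophyte bloom ← the algae die-off ← the migratory heron overgrazing ← the benthic algae range expansion ← the planktonic algae overgrazing.
Each of those chain origins has no stated cause.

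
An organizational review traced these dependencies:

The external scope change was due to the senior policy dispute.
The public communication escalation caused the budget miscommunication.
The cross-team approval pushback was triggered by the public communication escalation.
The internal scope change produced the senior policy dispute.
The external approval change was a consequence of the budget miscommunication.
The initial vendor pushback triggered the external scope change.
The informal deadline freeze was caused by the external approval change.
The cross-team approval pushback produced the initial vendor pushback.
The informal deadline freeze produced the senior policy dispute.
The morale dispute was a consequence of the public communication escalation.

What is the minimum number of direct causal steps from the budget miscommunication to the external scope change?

4

Shortest chain: the budget miscommunication → the external approval change → the informal deadline freeze → the senior policy dispute → the external scope change.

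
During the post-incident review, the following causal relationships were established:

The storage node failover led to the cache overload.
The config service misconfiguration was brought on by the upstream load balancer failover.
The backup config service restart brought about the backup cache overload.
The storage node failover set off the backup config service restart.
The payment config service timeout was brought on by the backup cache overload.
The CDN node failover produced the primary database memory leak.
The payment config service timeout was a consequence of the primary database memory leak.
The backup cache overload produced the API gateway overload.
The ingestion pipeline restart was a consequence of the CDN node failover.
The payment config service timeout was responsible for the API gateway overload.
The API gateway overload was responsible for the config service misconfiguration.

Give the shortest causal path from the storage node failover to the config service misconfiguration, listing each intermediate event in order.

the storage node failover → the backup config service restart → the backup cache overload → the API gateway overload → the config service misconfiguration

the storage node failover → the backup config service restart
the backup config service restart → the backup cache overload
the backup cache overload → the API gateway overload
the API gateway overload → the config service misconfiguration
Length: 4 steps.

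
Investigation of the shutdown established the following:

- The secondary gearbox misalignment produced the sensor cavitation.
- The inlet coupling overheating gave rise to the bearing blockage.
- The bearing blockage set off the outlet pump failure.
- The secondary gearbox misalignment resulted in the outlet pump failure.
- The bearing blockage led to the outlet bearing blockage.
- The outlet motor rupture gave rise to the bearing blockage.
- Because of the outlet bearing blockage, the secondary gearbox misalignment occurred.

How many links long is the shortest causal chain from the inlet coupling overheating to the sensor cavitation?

Shortest chain: the inlet coupling overheating → the bearing blockage → the outlet bearing blockage → the secondary gearbox misalignment → the sensor cavitation.

4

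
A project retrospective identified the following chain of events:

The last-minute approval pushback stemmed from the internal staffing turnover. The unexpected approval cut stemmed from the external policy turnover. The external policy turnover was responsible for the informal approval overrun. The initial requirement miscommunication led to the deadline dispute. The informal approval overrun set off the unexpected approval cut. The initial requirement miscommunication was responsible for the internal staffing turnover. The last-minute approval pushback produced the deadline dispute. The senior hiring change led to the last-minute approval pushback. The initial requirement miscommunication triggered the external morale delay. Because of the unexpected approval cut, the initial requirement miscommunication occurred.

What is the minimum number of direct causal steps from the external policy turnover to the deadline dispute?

Shortest chain: the external policy turnover → the unexpected approval cut → the initial requirement miscommunication → the deadline dispute.

3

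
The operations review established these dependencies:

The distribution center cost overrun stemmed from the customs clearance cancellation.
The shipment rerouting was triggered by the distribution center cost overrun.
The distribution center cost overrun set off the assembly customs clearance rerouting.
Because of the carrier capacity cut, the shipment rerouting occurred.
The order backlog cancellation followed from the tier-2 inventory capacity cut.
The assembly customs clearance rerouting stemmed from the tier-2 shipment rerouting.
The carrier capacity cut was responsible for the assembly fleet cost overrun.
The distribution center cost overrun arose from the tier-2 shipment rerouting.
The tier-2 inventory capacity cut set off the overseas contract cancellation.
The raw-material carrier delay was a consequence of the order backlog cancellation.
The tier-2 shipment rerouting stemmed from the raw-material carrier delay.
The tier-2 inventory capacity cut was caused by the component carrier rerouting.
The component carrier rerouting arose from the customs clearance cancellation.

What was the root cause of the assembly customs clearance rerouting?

the customs clearance cancellation

Tracing upstream from the assembly customs clearance rerouting: the assembly customs clearance rerouting ← the distribution center cost overrun ← the customs clearance cancellation.
The customs clearance cancellation has no stated cause, so it is the root.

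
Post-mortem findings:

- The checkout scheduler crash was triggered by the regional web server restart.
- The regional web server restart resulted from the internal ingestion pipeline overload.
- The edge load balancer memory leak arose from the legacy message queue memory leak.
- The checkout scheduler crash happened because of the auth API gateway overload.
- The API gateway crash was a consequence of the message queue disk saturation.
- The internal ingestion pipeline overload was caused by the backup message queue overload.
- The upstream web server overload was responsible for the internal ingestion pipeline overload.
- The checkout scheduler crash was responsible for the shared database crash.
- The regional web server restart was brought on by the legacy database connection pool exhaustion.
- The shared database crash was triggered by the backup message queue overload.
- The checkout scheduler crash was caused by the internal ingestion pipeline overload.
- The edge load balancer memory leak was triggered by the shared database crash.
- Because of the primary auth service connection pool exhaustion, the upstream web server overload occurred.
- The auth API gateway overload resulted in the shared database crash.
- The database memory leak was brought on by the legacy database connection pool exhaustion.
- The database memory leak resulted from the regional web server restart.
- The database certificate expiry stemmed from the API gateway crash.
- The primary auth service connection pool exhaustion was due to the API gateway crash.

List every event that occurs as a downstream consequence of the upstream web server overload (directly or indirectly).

Direct effects: the internal ingestion pipeline overload.
2 steps out: the regional web server restart, the checkout scheduler crash.
3 steps out: the database memory leak, the shared database crash.
4 steps out: the edge load balancer memory leak.
Not reachable from it: the backup message queue overload, the legacy message queue memory leak, the message queue disk saturation, the API gateway crash, the primary auth service connection pool exhaustion, the database certificate expiry, the legacy database connection pool exhaustion, the auth API gateway overload.

the checkout scheduler crash, the database memory leak, the edge load balancer memory leak, the internal ingestion pipeline overload, the regional web server restart, the shared database crash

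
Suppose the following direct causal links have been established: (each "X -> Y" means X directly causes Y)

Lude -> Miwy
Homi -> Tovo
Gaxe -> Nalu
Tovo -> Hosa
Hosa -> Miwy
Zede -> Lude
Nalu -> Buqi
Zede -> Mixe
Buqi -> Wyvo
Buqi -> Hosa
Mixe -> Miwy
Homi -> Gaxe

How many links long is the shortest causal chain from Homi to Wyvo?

4

Shortest chain: Homi → Gaxe → Nalu → Buqi → Wyvo.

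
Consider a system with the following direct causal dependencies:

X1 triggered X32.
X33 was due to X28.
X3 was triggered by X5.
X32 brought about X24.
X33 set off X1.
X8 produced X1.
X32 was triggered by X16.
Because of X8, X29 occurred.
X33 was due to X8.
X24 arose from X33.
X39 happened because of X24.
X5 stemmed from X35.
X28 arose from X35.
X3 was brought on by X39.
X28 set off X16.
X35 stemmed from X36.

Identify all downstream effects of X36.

Direct effects: X35.
2 steps out: X28, X5.
3 steps out: X33, X16, X3.
4 steps out: X1, X32, X24.
5 steps out: X39.
Not reachable from it: X8, X29.

X1, X16, X24, X28, X3, X32, X33, X35, X39, X5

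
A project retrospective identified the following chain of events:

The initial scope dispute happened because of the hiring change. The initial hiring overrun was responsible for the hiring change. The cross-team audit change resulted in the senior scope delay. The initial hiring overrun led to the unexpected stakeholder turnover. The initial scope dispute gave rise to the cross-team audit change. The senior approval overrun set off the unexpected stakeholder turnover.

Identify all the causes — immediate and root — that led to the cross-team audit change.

the hiring change, the initial hiring overrun, the initial scope dispute

Immediate cause of the cross-team audit change: the initial scope dispute.
Further upstream: the initial hiring overrun, the hiring change.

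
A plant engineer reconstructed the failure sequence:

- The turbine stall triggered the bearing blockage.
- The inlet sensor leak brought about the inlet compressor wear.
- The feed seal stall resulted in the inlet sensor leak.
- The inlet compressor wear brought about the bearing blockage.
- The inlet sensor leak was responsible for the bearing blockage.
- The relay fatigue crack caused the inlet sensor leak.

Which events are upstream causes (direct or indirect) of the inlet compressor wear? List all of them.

the feed seal stall, the inlet sensor leak, the relay fatigue crack

Immediate cause of the inlet compressor wear: the inlet sensor leak.
Further upstream: the feed seal stall, the relay fatigue crack.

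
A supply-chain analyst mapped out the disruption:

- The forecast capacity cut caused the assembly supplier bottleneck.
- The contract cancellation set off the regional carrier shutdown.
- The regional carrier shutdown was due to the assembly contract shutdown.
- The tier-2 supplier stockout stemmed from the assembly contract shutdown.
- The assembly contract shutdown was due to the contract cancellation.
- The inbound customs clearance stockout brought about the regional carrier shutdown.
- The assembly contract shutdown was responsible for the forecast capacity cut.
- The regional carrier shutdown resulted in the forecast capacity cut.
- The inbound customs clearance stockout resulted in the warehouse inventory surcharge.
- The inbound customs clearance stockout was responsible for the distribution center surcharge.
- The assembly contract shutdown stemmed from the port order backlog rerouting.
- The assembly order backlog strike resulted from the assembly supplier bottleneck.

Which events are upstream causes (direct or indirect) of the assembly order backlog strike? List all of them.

Immediate cause of the assembly order backlog strike: the assembly supplier bottleneck.
Further upstream: the port order backlog rerouting, the inbound customs clearance stockout, the contract cancellation, the assembly contract shutdown, the regional carrier shutdown, the forecast capacity cut.

the assembly contract shutdown, the assembly supplier bottleneck, the contract cancellation, the forecast capacity cut, the inbound customs clearance stockout, the port order backlog rerouting, the regional carrier shutdown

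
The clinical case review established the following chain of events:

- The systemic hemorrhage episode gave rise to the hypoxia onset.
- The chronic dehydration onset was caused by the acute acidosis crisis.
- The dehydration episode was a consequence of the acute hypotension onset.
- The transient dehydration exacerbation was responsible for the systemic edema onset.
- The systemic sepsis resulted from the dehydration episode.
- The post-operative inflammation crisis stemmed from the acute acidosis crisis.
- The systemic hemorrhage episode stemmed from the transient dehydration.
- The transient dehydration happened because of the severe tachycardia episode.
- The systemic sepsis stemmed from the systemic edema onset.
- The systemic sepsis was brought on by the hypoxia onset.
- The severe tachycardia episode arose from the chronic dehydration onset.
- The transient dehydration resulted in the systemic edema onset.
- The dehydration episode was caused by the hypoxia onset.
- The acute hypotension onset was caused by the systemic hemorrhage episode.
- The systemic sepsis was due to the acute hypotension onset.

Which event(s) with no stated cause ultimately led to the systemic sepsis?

Tracing upstream from the systemic sepsis: the systemic sepsis ← the systemic edema onset ← the transient dehydration ← the severe tachycardia episode ← the chronic dehydration onset ← the acute acidosis crisis.
A separate upstream branch: the systemic sepsis ← the systemic edema onset ← the transient dehydration exacerbation.
Each of those chain origins has no stated cause.

the acute acidosis crisis, the transient dehydration exacerbation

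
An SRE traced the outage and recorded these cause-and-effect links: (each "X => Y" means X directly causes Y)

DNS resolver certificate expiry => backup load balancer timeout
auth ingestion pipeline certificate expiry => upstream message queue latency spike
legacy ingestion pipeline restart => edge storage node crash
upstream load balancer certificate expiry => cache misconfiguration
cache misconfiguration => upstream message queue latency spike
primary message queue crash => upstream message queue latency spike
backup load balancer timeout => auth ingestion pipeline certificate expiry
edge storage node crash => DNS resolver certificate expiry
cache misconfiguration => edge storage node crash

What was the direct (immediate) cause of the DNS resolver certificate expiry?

Upstream contributors include the legacy ingestion pipeline restart, the upstream load balancer certificate expiry, the cache misconfiguration, but only the edge storage node crash feeds directly into the DNS resolver certificate expiry.

the edge storage node crash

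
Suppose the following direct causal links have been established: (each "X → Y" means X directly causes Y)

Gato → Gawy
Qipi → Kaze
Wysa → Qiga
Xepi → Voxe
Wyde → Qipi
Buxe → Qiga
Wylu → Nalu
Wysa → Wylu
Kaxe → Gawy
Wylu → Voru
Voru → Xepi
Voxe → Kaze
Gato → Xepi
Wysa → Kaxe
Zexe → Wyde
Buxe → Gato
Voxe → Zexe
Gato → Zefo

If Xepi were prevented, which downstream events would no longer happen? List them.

Downstream of Xepi: Voxe, Zexe, Wyde, Qipi, Kaze.

Kaze, Qipi, Voxe, Wyde, Zexe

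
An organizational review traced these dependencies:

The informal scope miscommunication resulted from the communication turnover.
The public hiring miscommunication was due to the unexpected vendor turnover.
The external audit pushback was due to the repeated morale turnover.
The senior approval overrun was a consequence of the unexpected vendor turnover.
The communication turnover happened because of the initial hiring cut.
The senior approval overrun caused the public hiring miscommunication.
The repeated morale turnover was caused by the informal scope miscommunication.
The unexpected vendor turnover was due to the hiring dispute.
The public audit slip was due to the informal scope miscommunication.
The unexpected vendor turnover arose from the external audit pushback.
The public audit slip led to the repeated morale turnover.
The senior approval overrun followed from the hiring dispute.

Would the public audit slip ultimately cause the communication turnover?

The public audit slip leads to the repeated morale turnover, the external audit pushback, the unexpected vendor turnover, the senior approval overrun, the public hiring miscommunication; the communication turnover is not among them.

No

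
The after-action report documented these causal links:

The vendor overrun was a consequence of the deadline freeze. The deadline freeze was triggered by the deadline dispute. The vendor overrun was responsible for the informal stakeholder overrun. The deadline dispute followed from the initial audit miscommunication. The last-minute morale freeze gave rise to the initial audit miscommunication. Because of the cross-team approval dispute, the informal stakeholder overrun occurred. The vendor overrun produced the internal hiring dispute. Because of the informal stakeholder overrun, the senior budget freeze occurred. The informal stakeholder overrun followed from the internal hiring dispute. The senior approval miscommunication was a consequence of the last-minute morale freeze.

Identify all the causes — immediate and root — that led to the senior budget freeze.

the cross-team approval dispute, the deadline dispute, the deadline freeze, the informal stakeholder overrun, the initial audit miscommunication, the internal hiring dispute, the last-minute morale freeze, the vendor overrun

Immediate cause of the senior budget freeze: the informal stakeholder overrun.
Further upstream: the last-minute morale freeze, the initial audit miscommunication, the deadline dispute, the deadline freeze, the vendor overrun, the internal hiring dispute, the cross-team approval dispute.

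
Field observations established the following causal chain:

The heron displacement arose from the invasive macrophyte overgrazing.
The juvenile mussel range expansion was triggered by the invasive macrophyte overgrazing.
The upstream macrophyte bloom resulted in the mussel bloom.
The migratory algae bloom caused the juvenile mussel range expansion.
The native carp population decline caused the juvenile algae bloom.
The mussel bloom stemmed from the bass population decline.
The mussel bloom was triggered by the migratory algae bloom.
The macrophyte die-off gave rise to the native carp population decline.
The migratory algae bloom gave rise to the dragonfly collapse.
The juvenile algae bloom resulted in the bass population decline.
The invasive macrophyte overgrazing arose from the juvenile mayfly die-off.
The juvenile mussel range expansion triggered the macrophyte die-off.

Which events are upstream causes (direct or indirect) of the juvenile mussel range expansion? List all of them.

Immediate causes of the juvenile mussel range expansion: the migratory algae bloom, the invasive macrophyte overgrazing.
Further upstream: the juvenile mayfly die-off.

the invasive macrophyte overgrazing, the juvenile mayfly die-off, the migratory algae bloom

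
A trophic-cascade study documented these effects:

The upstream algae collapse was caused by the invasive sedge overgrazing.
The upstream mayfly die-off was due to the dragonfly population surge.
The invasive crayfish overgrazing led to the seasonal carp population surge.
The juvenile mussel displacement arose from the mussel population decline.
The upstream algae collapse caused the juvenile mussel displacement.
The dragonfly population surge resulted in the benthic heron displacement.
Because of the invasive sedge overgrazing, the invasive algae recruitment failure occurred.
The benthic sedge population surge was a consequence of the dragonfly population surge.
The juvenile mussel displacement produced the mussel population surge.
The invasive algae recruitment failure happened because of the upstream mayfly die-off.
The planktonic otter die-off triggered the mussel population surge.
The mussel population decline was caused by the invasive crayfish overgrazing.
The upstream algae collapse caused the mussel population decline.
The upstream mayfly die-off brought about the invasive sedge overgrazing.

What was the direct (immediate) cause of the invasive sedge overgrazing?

Upstream contributors include the dragonfly population surge, but only the upstream mayfly die-off feeds directly into the invasive sedge overgrazing.

the upstream mayfly die-off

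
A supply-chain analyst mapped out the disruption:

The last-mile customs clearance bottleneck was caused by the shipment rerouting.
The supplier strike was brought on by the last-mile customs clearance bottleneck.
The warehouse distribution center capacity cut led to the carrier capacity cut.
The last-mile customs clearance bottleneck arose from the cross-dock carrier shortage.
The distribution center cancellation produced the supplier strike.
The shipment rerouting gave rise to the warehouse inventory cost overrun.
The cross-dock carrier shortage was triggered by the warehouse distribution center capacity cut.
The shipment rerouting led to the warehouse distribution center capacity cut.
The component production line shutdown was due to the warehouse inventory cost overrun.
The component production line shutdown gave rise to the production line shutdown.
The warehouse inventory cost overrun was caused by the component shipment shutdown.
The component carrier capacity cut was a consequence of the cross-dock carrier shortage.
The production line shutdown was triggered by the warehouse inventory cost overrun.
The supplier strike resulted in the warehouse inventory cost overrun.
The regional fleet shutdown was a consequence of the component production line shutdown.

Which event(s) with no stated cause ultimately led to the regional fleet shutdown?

Tracing upstream from the regional fleet shutdown: the regional fleet shutdown ← the component production line shutdown ← the warehouse inventory cost overrun ← the shipment rerouting.
A separate upstream branch: the regional fleet shutdown ← the component production line shutdown ← the warehouse inventory cost overrun ← the supplier strike ← the distribution center cancellation.
A separate upstream branch: the regional fleet shutdown ← the component production line shutdown ← the warehouse inventory cost overrun ← the component shipment shutdown.
Each of those chain origins has no stated cause.

the component shipment shutdown, the distribution center cancellation, the shipment rerouting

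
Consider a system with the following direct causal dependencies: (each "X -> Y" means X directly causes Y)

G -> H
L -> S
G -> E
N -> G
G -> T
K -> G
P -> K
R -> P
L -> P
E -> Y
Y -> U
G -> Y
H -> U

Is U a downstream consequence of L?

There is a causal chain: L → P → K → G → Y → U.

Yes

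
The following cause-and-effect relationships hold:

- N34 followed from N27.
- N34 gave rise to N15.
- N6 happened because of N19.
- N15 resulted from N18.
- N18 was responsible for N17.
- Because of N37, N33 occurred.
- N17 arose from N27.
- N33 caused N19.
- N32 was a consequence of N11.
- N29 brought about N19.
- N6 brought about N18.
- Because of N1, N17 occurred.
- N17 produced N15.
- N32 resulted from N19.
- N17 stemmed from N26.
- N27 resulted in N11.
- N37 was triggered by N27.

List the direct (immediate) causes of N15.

N17, N18, N34

Upstream contributors include N27, N1, N37, N29, N33, N26, N19, N6, but only N17, N18, N34 feed directly into N15.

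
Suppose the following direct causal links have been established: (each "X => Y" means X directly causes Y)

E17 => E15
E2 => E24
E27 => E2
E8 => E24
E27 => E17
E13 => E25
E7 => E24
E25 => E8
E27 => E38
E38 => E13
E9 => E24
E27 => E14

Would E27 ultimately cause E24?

There is a causal chain: E27 → E2 → E24.

Yes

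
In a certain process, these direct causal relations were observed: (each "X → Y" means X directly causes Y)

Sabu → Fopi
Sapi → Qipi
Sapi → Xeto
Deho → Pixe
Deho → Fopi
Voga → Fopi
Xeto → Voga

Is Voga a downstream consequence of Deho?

No

Deho leads to Pixe, Fopi; Voga is not among them.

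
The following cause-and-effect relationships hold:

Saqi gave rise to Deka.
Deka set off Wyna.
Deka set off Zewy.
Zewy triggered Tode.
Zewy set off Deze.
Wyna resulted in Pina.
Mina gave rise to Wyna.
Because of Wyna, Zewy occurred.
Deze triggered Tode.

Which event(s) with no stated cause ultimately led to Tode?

Tracing upstream from Tode: Tode ← Zewy ← Deka ← Saqi.
A separate upstream branch: Tode ← Zewy ← Wyna ← Mina.
Each of those chain origins has no stated cause.

Mina, Saqi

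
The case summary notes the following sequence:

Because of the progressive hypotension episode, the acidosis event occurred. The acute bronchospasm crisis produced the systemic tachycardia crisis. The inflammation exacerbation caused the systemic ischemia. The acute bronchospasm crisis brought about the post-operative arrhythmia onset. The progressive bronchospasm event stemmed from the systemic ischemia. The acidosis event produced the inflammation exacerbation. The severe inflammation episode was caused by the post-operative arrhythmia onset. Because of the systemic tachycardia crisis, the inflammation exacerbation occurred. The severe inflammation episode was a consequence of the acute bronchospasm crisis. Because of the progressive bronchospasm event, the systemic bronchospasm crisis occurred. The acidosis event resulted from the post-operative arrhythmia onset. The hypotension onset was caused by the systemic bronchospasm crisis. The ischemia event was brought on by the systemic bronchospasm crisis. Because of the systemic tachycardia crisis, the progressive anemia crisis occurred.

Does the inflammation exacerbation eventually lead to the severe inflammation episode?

The inflammation exacerbation leads to the systemic ischemia, the progressive bronchospasm event, the systemic bronchospasm crisis, the hypotension onset, the ischemia event; the severe inflammation episode is not among them.

No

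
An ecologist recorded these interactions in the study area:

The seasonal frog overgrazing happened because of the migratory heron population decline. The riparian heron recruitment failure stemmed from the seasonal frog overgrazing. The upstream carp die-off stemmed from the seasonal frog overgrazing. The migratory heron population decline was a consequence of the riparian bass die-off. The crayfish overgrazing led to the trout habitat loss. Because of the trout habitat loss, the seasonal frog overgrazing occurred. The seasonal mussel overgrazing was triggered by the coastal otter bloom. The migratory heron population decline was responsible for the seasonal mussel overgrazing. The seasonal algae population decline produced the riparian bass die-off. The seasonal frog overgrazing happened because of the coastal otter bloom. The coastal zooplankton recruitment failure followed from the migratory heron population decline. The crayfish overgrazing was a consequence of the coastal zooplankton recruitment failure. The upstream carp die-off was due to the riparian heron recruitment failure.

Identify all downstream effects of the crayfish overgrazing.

Direct effects: the trout habitat loss.
2 steps out: the seasonal frog overgrazing.
3 steps out: the riparian heron recruitment failure, the upstream carp die-off.
Not reachable from it: the coastal otter bloom, the seasonal algae population decline, the riparian bass die-off, the migratory heron population decline, the coastal zooplankton recruitment failure, the seasonal mussel overgrazing.

the riparian heron recruitment failure, the seasonal frog overgrazing, the trout habitat loss, the upstream carp die-off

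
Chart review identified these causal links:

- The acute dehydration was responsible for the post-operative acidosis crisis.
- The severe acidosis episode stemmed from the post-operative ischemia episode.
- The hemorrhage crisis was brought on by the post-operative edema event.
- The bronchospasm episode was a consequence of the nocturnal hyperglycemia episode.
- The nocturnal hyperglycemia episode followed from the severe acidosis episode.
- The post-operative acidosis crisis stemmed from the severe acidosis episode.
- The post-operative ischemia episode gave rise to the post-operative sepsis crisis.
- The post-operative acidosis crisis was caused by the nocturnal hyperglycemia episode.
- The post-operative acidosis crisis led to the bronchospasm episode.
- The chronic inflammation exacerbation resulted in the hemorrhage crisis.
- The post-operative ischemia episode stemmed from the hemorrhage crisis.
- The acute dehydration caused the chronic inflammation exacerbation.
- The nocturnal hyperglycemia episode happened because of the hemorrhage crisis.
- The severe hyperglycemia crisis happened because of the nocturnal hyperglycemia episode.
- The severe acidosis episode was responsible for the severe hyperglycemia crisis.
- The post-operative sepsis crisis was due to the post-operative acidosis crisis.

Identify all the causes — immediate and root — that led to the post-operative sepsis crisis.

Immediate causes of the post-operative sepsis crisis: the post-operative ischemia episode, the post-operative acidosis crisis.
Further upstream: the acute dehydration, the chronic inflammation exacerbation, the hemorrhage crisis, the severe acidosis episode, the nocturnal hyperglycemia episode, the post-operative edema event.

the acute dehydration, the chronic inflammation exacerbation, the hemorrhage crisis, the nocturnal hyperglycemia episode, the post-operative acidosis crisis, the post-operative edema event, the post-operative ischemia episode, the severe acidosis episode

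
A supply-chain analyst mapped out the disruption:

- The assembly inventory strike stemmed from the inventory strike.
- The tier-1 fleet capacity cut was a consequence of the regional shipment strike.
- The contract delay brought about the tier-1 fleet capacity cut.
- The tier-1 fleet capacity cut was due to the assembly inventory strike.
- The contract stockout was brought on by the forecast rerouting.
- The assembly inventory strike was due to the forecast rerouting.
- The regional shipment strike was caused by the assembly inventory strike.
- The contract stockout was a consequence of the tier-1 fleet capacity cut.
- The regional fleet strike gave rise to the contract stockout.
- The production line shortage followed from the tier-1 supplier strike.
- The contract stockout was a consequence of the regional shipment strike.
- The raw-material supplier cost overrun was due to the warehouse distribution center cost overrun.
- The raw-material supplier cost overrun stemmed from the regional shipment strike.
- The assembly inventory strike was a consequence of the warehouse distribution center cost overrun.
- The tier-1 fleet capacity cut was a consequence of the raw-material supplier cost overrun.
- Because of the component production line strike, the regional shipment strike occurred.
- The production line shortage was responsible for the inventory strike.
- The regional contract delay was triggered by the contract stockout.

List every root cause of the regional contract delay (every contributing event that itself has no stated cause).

the component production line strike, the contract delay, the forecast rerouting, the regional fleet strike, the tier-1 supplier strike, the warehouse distribution center cost overrun

Tracing upstream from the regional contract delay: the regional contract delay ← the contract stockout ← the regional shipment strike ← the component production line strike.
A separate upstream branch: the regional contract delay ← the contract stockout ← the regional shipment strike ← the assembly inventory strike ← the inventory strike ← the production line shortage ← the tier-1 supplier strike.
A separate upstream branch: the regional contract delay ← the contract stockout ← the regional fleet strike.
A separate upstream branch: the regional contract delay ← the contract stockout ← the tier-1 fleet capacity cut ← the contract delay.
A separate upstream branch: the regional contract delay ← the contract stockout ← the forecast rerouting.
A separate upstream branch: the regional contract delay ← the contract stockout ← the regional shipment strike ← the assembly inventory strike ← the warehouse distribution center cost overrun.
Each of those chain origins has no stated cause.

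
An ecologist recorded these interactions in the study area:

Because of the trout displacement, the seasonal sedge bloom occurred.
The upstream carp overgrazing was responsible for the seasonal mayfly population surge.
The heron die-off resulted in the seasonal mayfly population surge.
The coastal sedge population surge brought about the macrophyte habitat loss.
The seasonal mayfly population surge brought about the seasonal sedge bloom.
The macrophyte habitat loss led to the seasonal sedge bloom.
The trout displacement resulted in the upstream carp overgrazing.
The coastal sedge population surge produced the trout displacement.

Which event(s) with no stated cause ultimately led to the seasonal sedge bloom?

the coastal sedge population surge, the heron die-off

Tracing upstream from the seasonal sedge bloom: the seasonal sedge bloom ← the macrophyte habitat loss ← the coastal sedge population surge.
A separate upstream branch: the seasonal sedge bloom ← the seasonal mayfly population surge ← the heron die-off.
Each of those chain origins has no stated cause.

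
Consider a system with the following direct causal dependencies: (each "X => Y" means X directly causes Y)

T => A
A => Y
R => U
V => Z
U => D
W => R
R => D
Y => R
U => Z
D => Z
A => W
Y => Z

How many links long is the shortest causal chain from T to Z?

Shortest chain: T → A → Y → Z.

3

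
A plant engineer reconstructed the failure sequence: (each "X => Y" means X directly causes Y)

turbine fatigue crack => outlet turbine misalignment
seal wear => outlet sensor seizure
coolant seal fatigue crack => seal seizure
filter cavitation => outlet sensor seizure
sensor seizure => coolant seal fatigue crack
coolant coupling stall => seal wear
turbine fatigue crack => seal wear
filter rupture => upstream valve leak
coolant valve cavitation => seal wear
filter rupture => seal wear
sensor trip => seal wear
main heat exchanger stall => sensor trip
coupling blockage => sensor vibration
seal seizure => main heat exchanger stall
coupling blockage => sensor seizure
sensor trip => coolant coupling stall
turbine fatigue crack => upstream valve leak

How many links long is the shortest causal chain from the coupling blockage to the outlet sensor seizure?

7

Shortest chain: the coupling blockage → the sensor seizure → the coolant seal fatigue crack → the seal seizure → the main heat exchanger stall → the sensor trip → the seal wear → the outlet sensor seizure.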